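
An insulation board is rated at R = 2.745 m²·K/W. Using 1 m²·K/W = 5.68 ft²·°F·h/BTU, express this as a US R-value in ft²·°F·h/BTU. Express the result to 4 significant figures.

15.59 ft²·°F·h/BTU

R_US = 2.745 × 5.68 = 15.592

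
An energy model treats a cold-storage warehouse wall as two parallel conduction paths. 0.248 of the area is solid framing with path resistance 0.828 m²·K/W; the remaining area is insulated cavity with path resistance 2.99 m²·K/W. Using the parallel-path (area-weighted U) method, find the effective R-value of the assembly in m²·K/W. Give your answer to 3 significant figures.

U_eff = 0.752/2.99 + 0.248/0.828 = 0.2515 + 0.2995 = 0.551
R_eff = 1/U_eff = 1.815 m²·K/W

1.81 m²·K/W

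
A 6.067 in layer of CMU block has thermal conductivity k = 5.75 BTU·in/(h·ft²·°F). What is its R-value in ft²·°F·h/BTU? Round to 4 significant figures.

R = L/k = 6.067/5.75 = 1.0551 ft²·°F·h/BTU

1.055 ft²·°F·h/BTU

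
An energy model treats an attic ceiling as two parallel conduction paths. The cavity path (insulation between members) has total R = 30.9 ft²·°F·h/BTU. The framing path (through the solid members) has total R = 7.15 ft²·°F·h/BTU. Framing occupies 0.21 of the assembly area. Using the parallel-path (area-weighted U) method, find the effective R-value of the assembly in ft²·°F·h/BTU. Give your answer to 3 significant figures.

18.2 ft²·°F·h/BTU

U_eff = 0.79/30.9 + 0.21/7.15 = 0.02557 + 0.02937 = 0.05494
R_eff = 1/U_eff = 18.2 ft²·°F·h/BTU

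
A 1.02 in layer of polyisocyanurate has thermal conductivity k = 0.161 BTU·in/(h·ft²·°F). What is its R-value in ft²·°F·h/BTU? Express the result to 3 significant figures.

6.34 ft²·°F·h/BTU

R = L/k = 1.02/0.161 = 6.335 ft²·°F·h/BTU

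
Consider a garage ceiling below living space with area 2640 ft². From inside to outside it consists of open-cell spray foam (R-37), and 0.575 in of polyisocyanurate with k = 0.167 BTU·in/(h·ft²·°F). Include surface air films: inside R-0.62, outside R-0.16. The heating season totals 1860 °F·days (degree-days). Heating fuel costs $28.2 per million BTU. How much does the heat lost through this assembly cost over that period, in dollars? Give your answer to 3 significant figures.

80.6 dollars

0.575/0.167 = 3.443
R_total = 0.62 + 37 + 3.443 + 0.16 = 41.22 ft²·°F·h/BTU
E = A × HDD × 24 / R = 2640 × 1860 × 24 / 41.22 = 2859000 BTU
Cost = 2859000/10⁶ × 28.2 = $80.62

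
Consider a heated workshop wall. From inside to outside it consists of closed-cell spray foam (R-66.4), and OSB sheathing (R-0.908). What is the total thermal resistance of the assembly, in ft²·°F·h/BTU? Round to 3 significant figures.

67.3 ft²·°F·h/BTU

R_total = 66.4 + 0.908 = 67.31 ft²·°F·h/BTU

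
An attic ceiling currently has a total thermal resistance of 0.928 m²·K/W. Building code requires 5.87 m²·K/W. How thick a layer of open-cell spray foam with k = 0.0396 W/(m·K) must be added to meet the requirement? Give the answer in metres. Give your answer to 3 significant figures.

ΔR = 5.87 − 0.928 = 4.942 m²·K/W
L = ΔR × k = 4.942 × 0.0396 = 0.1957 m

0.196 m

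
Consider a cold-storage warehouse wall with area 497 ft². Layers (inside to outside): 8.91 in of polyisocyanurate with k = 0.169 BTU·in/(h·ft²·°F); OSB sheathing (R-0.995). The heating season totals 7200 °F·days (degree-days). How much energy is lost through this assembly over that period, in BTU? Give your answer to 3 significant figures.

1600000 BTU

8.91/0.169 = 52.72
R_total = 52.72 + 0.995 = 53.72 ft²·°F·h/BTU
E = A × HDD × 24 / R = 497 × 7200 × 24 / 53.72 = 1599000 BTU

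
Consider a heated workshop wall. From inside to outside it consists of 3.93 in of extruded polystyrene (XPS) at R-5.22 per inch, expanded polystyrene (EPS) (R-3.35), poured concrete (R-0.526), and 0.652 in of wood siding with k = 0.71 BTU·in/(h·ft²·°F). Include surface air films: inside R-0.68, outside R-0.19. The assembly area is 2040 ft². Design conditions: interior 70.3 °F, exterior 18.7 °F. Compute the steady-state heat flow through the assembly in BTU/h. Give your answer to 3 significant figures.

3.93 × 5.22 = 20.51
0.652/0.71 = 0.9183
R_total = 0.68 + 20.51 + 3.35 + 0.526 + 0.9183 + 0.19 = 26.18 ft²·°F·h/BTU
Q = A·ΔT/R = 2040 × (70.3 − 18.7) / 26.18 = 4021 BTU/h

4020 BTU/h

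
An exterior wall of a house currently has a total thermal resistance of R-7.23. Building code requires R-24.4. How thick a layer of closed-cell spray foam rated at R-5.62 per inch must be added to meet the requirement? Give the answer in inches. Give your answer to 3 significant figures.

3.06 in

ΔR = 24.4 − 7.23 = 17.17 ft²·°F·h/BTU
L = ΔR / (R/in) = 17.17/5.62 = 3.055 in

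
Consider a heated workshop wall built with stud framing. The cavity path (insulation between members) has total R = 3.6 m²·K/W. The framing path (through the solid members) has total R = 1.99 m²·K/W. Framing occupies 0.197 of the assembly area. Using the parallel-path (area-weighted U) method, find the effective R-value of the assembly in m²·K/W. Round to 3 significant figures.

U_eff = 0.803/3.6 + 0.197/1.99 = 0.2231 + 0.09899 = 0.3221
R_eff = 1/U_eff = 3.105 m²·K/W

3.11 m²·K/W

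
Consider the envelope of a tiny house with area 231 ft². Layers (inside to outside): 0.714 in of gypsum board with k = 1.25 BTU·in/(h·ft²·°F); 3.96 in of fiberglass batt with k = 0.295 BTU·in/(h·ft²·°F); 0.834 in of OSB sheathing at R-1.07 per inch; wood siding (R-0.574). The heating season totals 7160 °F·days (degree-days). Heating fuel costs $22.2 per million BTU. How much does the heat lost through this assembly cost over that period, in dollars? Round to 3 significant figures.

0.714/1.25 = 0.5712
3.96/0.295 = 13.42
0.834 × 1.07 = 0.8924
R_total = 0.5712 + 13.42 + 0.8924 + 0.574 = 15.46 ft²·°F·h/BTU
E = A × HDD × 24 / R = 231 × 7160 × 24 / 15.46 = 2567000 BTU
Cost = 2567000/10⁶ × 22.2 = $57

57.0 dollars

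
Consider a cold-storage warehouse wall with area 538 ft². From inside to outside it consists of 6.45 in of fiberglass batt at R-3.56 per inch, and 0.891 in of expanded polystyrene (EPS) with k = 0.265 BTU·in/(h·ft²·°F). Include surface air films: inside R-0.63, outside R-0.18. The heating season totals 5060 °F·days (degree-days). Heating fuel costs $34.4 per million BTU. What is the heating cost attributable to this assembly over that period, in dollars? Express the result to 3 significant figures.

6.45 × 3.56 = 22.96
0.891/0.265 = 3.362
R_total = 0.63 + 22.96 + 3.362 + 0.18 = 27.13 ft²·°F·h/BTU
E = A × HDD × 24 / R = 538 × 5060 × 24 / 27.13 = 2408000 BTU
Cost = 2408000/10⁶ × 34.4 = $82.83

82.8 dollars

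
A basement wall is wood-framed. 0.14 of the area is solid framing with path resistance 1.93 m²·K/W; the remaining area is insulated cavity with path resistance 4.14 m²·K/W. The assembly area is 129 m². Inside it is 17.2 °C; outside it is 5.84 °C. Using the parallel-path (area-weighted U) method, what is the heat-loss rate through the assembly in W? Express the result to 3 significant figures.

411 W

U_eff = 0.86/4.14 + 0.14/1.93 = 0.2077 + 0.07254 = 0.2803
R_eff = 1/U_eff = 3.568 m²·K/W
Q = 129 × (17.2 − 5.84) / 3.568 = 410.7 W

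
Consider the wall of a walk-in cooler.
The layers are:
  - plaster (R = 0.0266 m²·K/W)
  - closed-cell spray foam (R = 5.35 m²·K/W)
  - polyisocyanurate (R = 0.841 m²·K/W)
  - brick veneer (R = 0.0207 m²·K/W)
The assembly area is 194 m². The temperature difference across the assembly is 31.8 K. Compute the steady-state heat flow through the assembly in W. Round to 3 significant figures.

R_total = 0.0266 + 5.35 + 0.841 + 0.0207 = 6.238 m²·K/W
Q = A·ΔT/R = 194 × 31.8 / 6.238 = 988.9 W

989 W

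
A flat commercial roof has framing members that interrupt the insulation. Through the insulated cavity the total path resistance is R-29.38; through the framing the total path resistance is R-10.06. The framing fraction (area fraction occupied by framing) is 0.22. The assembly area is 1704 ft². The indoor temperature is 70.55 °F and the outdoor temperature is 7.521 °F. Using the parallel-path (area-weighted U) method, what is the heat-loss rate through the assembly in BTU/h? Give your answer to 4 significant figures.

5200 BTU/h

U_eff = 0.78/29.38 + 0.22/10.06 = 0.026549 + 0.021869 = 0.048417
R_eff = 1/U_eff = 20.654 ft²·°F·h/BTU
Q = 1704 × (70.55 − 7.521) / 20.654 = 5200.1 BTU/h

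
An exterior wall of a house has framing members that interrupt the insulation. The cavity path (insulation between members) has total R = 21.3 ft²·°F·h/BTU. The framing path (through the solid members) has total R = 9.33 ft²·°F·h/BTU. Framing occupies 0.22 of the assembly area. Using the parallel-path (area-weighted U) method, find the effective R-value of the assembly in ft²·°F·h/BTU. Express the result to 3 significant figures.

16.6 ft²·°F·h/BTU

U_eff = 0.78/21.3 + 0.22/9.33 = 0.03662 + 0.02358 = 0.0602
R_eff = 1/U_eff = 16.61 ft²·°F·h/BTU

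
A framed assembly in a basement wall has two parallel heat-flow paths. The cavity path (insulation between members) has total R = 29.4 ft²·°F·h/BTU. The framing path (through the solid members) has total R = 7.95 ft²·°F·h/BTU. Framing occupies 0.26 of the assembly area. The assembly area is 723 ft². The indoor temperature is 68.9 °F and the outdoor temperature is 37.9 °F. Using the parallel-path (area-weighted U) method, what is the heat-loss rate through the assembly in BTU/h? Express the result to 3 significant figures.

1300 BTU/h

U_eff = 0.74/29.4 + 0.26/7.95 = 0.02517 + 0.0327 = 0.05787
R_eff = 1/U_eff = 17.28 ft²·°F·h/BTU
Q = 723 × (68.9 − 37.9) / 17.28 = 1297 BTU/h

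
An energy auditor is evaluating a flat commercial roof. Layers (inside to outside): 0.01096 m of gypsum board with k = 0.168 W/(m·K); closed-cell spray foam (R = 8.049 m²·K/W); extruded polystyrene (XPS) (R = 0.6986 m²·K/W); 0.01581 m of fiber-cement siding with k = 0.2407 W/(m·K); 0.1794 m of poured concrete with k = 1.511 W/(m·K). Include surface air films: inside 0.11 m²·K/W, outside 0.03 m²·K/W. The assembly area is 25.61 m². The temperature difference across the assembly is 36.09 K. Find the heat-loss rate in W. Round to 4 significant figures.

0.01096/0.168 = 0.065238
0.01581/0.2407 = 0.065683
0.1794/1.511 = 0.11873
R_total = 0.11 + 0.065238 + 8.049 + 0.6986 + 0.065683 + 0.11873 + 0.03 = 9.1373 m²·K/W
Q = A·ΔT/R = 25.61 × 36.09 / 9.1373 = 101.15 W

101.2 W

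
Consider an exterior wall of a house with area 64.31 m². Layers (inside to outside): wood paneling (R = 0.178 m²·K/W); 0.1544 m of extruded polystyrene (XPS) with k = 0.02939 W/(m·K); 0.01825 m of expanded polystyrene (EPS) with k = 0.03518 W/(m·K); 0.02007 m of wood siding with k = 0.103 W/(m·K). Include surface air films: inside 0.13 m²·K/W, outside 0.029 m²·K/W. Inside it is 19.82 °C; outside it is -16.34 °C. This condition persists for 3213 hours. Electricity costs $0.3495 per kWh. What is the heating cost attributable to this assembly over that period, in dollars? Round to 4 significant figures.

0.1544/0.02939 = 5.2535
0.01825/0.03518 = 0.51876
0.02007/0.103 = 0.19485
R_total = 0.13 + 0.178 + 5.2535 + 0.51876 + 0.19485 + 0.029 = 6.3041 m²·K/W
Q = 64.31 × (19.82 − (-16.34)) / 6.3041 = 368.88 W
E = 368.88 W × 3213 h / 1000 = 1185.2 kWh
Cost = 1185.2 × 0.3495 = $414.23

414.2 dollars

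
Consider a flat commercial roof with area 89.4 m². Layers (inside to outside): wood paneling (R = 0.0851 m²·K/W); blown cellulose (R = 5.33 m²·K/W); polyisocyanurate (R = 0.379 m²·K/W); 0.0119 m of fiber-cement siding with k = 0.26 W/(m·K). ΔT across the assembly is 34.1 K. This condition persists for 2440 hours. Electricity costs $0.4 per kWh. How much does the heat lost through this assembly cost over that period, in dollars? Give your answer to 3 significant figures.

509 dollars

0.0119/0.26 = 0.04577
R_total = 0.0851 + 5.33 + 0.379 + 0.04577 = 5.84 m²·K/W
Q = 89.4 × 34.1 / 5.84 = 522 W
E = 522 W × 2440 h / 1000 = 1274 kWh
Cost = 1274 × 0.4 = $509.5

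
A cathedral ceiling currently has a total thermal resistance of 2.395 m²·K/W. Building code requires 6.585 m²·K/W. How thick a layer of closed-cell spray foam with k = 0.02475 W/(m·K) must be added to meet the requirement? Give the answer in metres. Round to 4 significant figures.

ΔR = 6.585 − 2.395 = 4.19 m²·K/W
L = ΔR × k = 4.19 × 0.02475 = 0.1037 m

0.1037 m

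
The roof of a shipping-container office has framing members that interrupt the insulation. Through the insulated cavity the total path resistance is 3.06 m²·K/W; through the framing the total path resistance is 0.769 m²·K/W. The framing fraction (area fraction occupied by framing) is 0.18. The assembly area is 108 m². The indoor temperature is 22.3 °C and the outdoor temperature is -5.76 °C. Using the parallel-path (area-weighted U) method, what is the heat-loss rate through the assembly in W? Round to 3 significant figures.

1520 W

U_eff = 0.82/3.06 + 0.18/0.769 = 0.268 + 0.2341 = 0.502
R_eff = 1/U_eff = 1.992 m²·K/W
Q = 108 × (22.3 − (-5.76)) / 1.992 = 1521 W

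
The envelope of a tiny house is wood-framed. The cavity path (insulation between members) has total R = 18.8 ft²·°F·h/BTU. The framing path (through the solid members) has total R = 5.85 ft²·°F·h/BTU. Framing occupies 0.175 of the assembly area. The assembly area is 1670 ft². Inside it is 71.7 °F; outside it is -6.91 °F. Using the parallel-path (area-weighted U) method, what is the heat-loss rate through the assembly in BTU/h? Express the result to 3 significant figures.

9690 BTU/h

U_eff = 0.825/18.8 + 0.175/5.85 = 0.04388 + 0.02991 = 0.0738
R_eff = 1/U_eff = 13.55 ft²·°F·h/BTU
Q = 1670 × (71.7 − (-6.91)) / 13.55 = 9688 BTU/h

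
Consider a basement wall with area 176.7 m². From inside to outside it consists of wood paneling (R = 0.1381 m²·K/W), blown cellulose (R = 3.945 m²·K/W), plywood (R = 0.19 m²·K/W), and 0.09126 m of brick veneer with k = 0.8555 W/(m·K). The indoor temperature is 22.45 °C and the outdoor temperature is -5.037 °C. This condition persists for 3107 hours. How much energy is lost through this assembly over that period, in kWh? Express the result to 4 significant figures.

0.09126/0.8555 = 0.10667
R_total = 0.1381 + 3.945 + 0.19 + 0.10667 = 4.3798 m²·K/W
Q = 176.7 × (22.45 − (-5.037)) / 4.3798 = 1109 W
E = 1109 W × 3107 h / 1000 = 3445.5 kWh

3446 kWh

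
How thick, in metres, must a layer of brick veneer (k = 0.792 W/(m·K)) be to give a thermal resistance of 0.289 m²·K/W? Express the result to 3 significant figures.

L = R·k = 0.289 × 0.792 = 0.2289 m

0.229 m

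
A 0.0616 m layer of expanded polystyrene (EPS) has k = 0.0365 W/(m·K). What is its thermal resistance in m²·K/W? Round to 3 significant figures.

1.69 m²·K/W

R = L/k = 0.0616/0.0365 = 1.688 m²·K/W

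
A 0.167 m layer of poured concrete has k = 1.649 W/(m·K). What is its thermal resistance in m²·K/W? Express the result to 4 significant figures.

0.1013 m²·K/W

R = L/k = 0.167/1.649 = 0.10127 m²·K/W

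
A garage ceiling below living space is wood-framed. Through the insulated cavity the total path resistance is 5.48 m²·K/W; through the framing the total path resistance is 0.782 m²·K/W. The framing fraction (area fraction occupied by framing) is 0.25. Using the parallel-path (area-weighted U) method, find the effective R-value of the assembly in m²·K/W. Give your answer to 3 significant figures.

2.19 m²·K/W

U_eff = 0.75/5.48 + 0.25/0.782 = 0.1369 + 0.3197 = 0.4566
R_eff = 1/U_eff = 2.19 m²·K/W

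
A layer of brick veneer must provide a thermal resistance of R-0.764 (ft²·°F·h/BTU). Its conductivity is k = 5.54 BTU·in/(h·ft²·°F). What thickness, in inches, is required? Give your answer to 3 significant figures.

4.23 in

L = R × k = 0.764 × 5.54 = 4.233 in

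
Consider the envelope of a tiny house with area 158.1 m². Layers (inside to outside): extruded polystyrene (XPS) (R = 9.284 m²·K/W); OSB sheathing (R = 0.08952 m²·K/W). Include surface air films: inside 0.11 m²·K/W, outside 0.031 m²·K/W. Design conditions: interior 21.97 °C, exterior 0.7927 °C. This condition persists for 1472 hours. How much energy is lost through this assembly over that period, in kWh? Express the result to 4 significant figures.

R_total = 0.11 + 9.284 + 0.08952 + 0.031 = 9.5145 m²·K/W
Q = 158.1 × (21.97 − 0.7927) / 9.5145 = 351.9 W
E = 351.9 W × 1472 h / 1000 = 517.99 kWh

518.0 kWh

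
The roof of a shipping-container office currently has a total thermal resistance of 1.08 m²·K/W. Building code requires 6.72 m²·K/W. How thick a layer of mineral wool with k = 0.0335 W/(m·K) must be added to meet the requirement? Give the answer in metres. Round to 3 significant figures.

ΔR = 6.72 − 1.08 = 5.64 m²·K/W
L = ΔR × k = 5.64 × 0.0335 = 0.1889 m

0.189 m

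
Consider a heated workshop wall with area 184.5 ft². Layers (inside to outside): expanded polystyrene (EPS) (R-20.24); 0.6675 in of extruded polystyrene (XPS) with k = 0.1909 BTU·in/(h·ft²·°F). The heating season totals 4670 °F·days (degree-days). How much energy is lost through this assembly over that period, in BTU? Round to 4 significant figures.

871200 BTU

0.6675/0.1909 = 3.4966
R_total = 20.24 + 3.4966 = 23.737 ft²·°F·h/BTU
E = A × HDD × 24 / R = 184.5 × 4670 × 24 / 23.737 = 871180 BTU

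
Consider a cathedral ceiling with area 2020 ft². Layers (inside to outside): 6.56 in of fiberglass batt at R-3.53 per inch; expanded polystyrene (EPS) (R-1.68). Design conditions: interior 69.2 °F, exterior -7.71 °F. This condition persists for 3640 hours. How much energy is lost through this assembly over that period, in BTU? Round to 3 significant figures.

6.56 × 3.53 = 23.16
R_total = 23.16 + 1.68 = 24.84 ft²·°F·h/BTU
Q = 2020 × (69.2 − (-7.71)) / 24.84 = 6255 BTU/h
E = 6255 × 3640 = 22770000 BTU

22800000 BTU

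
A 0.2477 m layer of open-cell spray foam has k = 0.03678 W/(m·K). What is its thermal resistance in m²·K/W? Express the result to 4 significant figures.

R = L/k = 0.2477/0.03678 = 6.7346 m²·K/W

6.735 m²·K/W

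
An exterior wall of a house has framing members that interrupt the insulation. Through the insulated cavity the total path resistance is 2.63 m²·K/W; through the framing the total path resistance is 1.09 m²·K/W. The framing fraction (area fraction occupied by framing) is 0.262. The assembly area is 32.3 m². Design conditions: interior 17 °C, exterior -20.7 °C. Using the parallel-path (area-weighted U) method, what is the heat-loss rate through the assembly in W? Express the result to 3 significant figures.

634 W

U_eff = 0.738/2.63 + 0.262/1.09 = 0.2806 + 0.2404 = 0.521
R_eff = 1/U_eff = 1.919 m²·K/W
Q = 32.3 × (17 − (-20.7)) / 1.919 = 634.4 W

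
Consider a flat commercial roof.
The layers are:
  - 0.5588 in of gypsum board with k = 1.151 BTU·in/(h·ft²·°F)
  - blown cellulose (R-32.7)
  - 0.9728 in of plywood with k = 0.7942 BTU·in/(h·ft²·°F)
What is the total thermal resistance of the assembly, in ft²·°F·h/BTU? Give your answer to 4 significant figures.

34.41 ft²·°F·h/BTU

0.5588/1.151 = 0.48549
0.9728/0.7942 = 1.2249
R_total = 0.48549 + 32.7 + 1.2249 = 34.41 ft²·°F·h/BTU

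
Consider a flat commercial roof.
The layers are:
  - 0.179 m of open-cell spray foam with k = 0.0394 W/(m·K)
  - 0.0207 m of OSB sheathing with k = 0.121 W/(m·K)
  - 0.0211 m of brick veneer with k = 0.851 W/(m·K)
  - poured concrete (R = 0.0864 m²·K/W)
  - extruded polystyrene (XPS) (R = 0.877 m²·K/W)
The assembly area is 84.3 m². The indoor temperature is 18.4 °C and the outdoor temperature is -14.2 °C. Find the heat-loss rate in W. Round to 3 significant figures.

0.179/0.0394 = 4.543
0.0207/0.121 = 0.1711
0.0211/0.851 = 0.02479
R_total = 4.543 + 0.1711 + 0.02479 + 0.0864 + 0.877 = 5.702 m²·K/W
Q = A·ΔT/R = 84.3 × (18.4 − (-14.2)) / 5.702 = 481.9 W

482 W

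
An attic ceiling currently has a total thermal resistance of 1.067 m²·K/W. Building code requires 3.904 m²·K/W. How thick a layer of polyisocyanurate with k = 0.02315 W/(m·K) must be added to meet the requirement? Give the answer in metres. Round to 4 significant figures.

0.06568 m

ΔR = 3.904 − 1.067 = 2.837 m²·K/W
L = ΔR × k = 2.837 × 0.02315 = 0.065677 m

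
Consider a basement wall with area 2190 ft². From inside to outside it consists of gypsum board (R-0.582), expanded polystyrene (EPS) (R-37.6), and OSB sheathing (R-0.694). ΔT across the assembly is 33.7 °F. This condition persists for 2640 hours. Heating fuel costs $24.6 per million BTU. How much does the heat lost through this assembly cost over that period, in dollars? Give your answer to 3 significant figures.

123 dollars

R_total = 0.582 + 37.6 + 0.694 = 38.88 ft²·°F·h/BTU
Q = 2190 × 33.7 / 38.88 = 1898 BTU/h
E = 1898 × 2640 = 5012000 BTU
Cost = 5012000/10⁶ × 24.6 = $123.3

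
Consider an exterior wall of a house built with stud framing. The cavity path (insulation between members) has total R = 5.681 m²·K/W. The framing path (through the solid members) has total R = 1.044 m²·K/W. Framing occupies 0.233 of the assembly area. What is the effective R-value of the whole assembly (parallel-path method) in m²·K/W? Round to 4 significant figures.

U_eff = 0.767/5.681 + 0.233/1.044 = 0.13501 + 0.22318 = 0.35819
R_eff = 1/U_eff = 2.7918 m²·K/W

2.792 m²·K/W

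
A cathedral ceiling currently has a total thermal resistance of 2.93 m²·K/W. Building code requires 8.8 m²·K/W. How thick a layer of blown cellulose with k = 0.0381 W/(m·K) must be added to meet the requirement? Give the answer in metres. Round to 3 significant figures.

0.224 m

ΔR = 8.8 − 2.93 = 5.87 m²·K/W
L = ΔR × k = 5.87 × 0.0381 = 0.2236 m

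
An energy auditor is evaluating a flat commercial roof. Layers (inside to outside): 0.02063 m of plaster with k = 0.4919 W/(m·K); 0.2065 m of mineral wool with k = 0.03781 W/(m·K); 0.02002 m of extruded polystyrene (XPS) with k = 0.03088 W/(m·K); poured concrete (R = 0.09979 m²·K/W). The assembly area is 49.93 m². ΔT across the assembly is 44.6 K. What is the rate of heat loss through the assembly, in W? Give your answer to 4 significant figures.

0.02063/0.4919 = 0.041939
0.2065/0.03781 = 5.4615
0.02002/0.03088 = 0.64832
R_total = 0.041939 + 5.4615 + 0.64832 + 0.09979 = 6.2516 m²·K/W
Q = A·ΔT/R = 49.93 × 44.6 / 6.2516 = 356.21 W

356.2 W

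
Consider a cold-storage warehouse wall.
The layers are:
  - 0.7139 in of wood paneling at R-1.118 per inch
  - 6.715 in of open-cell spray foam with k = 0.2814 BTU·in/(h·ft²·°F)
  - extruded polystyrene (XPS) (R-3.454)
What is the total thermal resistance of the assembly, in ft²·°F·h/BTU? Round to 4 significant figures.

28.11 ft²·°F·h/BTU

0.7139 × 1.118 = 0.79814
6.715/0.2814 = 23.863
R_total = 0.79814 + 23.863 + 3.454 = 28.115 ft²·°F·h/BTU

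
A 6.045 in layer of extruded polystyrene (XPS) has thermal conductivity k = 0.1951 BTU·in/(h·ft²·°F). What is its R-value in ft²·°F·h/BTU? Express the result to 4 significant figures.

R = L/k = 6.045/0.1951 = 30.984 ft²·°F·h/BTU

30.98 ft²·°F·h/BTU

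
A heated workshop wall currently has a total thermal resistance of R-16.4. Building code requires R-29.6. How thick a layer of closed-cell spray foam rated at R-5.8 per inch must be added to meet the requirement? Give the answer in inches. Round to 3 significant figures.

2.28 in

ΔR = 29.6 − 16.4 = 13.2 ft²·°F·h/BTU
L = ΔR / (R/in) = 13.2/5.8 = 2.276 in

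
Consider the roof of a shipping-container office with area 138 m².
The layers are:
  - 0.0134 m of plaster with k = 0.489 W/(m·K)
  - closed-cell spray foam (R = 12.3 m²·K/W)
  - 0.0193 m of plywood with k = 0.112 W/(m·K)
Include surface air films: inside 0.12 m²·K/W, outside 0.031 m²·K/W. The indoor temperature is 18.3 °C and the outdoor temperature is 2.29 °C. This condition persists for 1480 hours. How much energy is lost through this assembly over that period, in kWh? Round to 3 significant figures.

258 kWh

0.0134/0.489 = 0.0274
0.0193/0.112 = 0.1723
R_total = 0.12 + 0.0274 + 12.3 + 0.1723 + 0.031 = 12.65 m²·K/W
Q = 138 × (18.3 − 2.29) / 12.65 = 174.6 W
E = 174.6 W × 1480 h / 1000 = 258.5 kWh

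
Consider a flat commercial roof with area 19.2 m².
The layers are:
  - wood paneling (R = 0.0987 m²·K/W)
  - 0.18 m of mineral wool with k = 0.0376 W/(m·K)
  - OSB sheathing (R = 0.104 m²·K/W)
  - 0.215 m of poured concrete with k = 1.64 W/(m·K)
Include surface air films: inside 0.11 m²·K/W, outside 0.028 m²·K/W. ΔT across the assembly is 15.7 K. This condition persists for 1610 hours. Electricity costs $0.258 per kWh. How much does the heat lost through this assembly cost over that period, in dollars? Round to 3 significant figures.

0.18/0.0376 = 4.787
0.215/1.64 = 0.1311
R_total = 0.11 + 0.0987 + 4.787 + 0.104 + 0.1311 + 0.028 = 5.259 m²·K/W
Q = 19.2 × 15.7 / 5.259 = 57.32 W
E = 57.32 W × 1610 h / 1000 = 92.28 kWh
Cost = 92.28 × 0.258 = $23.81

23.8 dollars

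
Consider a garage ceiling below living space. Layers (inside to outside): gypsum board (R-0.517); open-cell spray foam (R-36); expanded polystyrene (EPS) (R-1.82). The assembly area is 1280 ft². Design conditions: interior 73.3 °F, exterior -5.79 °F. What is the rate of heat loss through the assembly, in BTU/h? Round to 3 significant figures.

R_total = 0.517 + 36 + 1.82 = 38.34 ft²·°F·h/BTU
Q = A·ΔT/R = 1280 × (73.3 − (-5.79)) / 38.34 = 2641 BTU/h

2640 BTU/h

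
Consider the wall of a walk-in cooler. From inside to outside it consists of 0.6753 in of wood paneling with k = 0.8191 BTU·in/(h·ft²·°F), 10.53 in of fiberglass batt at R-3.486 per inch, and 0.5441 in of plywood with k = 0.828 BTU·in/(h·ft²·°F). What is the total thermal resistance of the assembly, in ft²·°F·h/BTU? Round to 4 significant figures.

38.19 ft²·°F·h/BTU

0.6753/0.8191 = 0.82444
10.53 × 3.486 = 36.708
0.5441/0.828 = 0.65713
R_total = 0.82444 + 36.708 + 0.65713 = 38.189 ft²·°F·h/BTU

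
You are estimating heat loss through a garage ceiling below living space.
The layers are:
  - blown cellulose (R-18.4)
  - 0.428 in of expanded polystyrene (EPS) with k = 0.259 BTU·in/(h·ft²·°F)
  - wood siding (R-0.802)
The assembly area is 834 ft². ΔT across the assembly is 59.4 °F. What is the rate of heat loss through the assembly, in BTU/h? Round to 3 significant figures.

0.428/0.259 = 1.653
R_total = 18.4 + 1.653 + 0.802 = 20.85 ft²·°F·h/BTU
Q = A·ΔT/R = 834 × 59.4 / 20.85 = 2375 BTU/h

2380 BTU/h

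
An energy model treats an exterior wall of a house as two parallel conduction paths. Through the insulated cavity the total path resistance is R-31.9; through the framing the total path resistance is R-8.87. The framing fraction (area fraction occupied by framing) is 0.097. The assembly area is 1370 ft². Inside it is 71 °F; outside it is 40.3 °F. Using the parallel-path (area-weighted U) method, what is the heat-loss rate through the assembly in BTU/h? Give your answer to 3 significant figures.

U_eff = 0.903/31.9 + 0.097/8.87 = 0.02831 + 0.01094 = 0.03924
R_eff = 1/U_eff = 25.48 ft²·°F·h/BTU
Q = 1370 × (71 − 40.3) / 25.48 = 1651 BTU/h

1650 BTU/h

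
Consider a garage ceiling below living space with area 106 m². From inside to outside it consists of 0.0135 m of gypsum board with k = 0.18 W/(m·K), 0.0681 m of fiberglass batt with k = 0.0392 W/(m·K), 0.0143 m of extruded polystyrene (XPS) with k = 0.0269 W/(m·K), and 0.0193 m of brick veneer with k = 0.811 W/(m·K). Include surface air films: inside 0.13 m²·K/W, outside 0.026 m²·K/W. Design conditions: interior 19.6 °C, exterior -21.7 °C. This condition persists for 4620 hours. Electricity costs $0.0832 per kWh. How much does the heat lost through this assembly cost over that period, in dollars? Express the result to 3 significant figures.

667 dollars

0.0135/0.18 = 0.075
0.0681/0.0392 = 1.737
0.0143/0.0269 = 0.5316
0.0193/0.811 = 0.0238
R_total = 0.13 + 0.075 + 1.737 + 0.5316 + 0.0238 + 0.026 = 2.524 m²·K/W
Q = 106 × (19.6 − (-21.7)) / 2.524 = 1735 W
E = 1735 W × 4620 h / 1000 = 8014 kWh
Cost = 8014 × 0.0832 = $666.8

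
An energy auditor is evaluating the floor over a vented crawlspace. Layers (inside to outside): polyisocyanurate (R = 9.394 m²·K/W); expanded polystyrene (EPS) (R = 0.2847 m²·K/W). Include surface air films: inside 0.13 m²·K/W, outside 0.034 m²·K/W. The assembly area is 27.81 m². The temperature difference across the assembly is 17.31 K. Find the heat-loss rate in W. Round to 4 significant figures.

48.91 W

R_total = 0.13 + 9.394 + 0.2847 + 0.034 = 9.8427 m²·K/W
Q = A·ΔT/R = 27.81 × 17.31 / 9.8427 = 48.908 W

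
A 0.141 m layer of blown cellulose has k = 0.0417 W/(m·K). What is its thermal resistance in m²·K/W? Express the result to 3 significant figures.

R = L/k = 0.141/0.0417 = 3.381 m²·K/W

3.38 m²·K/W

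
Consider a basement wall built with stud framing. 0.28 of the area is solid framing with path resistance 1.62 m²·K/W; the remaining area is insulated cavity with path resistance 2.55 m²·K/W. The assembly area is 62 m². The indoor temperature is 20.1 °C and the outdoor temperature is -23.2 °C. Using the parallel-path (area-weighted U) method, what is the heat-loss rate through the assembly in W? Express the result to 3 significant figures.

U_eff = 0.72/2.55 + 0.28/1.62 = 0.2824 + 0.1728 = 0.4552
R_eff = 1/U_eff = 2.197 m²·K/W
Q = 62 × (20.1 − (-23.2)) / 2.197 = 1222 W

1220 W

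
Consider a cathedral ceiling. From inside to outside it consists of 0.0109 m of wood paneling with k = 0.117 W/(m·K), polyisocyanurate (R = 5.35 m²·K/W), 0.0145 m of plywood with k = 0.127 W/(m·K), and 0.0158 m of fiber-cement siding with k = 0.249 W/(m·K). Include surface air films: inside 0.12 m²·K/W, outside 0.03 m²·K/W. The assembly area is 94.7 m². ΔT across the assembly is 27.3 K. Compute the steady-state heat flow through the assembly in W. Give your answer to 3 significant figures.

0.0109/0.117 = 0.09316
0.0145/0.127 = 0.1142
0.0158/0.249 = 0.06345
R_total = 0.12 + 0.09316 + 5.35 + 0.1142 + 0.06345 + 0.03 = 5.771 m²·K/W
Q = A·ΔT/R = 94.7 × 27.3 / 5.771 = 448 W

448 W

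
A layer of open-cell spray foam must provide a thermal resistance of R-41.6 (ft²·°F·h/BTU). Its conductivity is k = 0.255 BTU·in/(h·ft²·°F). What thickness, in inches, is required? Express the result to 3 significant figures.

L = R × k = 41.6 × 0.255 = 10.61 in

10.6 in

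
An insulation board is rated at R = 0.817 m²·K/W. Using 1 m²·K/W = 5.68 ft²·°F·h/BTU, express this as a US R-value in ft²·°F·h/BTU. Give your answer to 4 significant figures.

4.641 ft²·°F·h/BTU

R_US = 0.817 × 5.68 = 4.6406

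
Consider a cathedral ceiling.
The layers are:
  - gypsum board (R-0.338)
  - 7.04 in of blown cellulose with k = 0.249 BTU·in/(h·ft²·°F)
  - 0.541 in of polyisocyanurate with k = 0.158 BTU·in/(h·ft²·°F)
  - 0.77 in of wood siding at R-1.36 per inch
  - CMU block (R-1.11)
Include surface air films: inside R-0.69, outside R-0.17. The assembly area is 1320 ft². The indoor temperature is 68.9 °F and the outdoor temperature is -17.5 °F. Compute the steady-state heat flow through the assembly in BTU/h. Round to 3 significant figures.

7.04/0.249 = 28.27
0.541/0.158 = 3.424
0.77 × 1.36 = 1.047
R_total = 0.69 + 0.338 + 28.27 + 3.424 + 1.047 + 1.11 + 0.17 = 35.05 ft²·°F·h/BTU
Q = A·ΔT/R = 1320 × (68.9 − (-17.5)) / 35.05 = 3254 BTU/h

3250 BTU/h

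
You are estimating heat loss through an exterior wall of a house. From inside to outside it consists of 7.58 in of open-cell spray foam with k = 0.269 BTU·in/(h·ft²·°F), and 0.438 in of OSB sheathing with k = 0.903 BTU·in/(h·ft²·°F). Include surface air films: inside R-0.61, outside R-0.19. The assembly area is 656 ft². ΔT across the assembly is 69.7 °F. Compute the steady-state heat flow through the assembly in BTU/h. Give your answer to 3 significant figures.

7.58/0.269 = 28.18
0.438/0.903 = 0.485
R_total = 0.61 + 28.18 + 0.485 + 0.19 = 29.46 ft²·°F·h/BTU
Q = A·ΔT/R = 656 × 69.7 / 29.46 = 1552 BTU/h

1550 BTU/h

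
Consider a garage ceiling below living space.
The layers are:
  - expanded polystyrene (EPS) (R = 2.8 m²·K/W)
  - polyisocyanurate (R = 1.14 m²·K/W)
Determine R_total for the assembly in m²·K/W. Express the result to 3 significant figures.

R_total = 2.8 + 1.14 = 3.94 m²·K/W

3.94 m²·K/W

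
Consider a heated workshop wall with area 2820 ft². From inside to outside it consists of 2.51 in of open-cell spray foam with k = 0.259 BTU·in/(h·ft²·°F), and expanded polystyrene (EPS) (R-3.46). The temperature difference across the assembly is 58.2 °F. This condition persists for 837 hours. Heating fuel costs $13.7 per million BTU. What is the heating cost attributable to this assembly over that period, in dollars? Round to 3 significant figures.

143 dollars

2.51/0.259 = 9.691
R_total = 9.691 + 3.46 = 13.15 ft²·°F·h/BTU
Q = 2820 × 58.2 / 13.15 = 12480 BTU/h
E = 12480 × 837 = 10450000 BTU
Cost = 10450000/10⁶ × 13.7 = $143.1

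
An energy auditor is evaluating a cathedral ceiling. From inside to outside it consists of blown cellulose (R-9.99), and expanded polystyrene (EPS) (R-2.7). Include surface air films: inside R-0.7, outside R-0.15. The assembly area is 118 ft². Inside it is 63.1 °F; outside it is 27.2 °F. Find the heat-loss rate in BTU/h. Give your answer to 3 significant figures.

R_total = 0.7 + 9.99 + 2.7 + 0.15 = 13.54 ft²·°F·h/BTU
Q = A·ΔT/R = 118 × (63.1 − 27.2) / 13.54 = 312.9 BTU/h

313 BTU/h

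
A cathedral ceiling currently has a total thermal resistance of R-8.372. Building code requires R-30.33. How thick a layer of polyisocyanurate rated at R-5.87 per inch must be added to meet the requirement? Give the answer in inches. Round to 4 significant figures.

ΔR = 30.33 − 8.372 = 21.958 ft²·°F·h/BTU
L = ΔR / (R/in) = 21.958/5.87 = 3.7407 in

3.741 in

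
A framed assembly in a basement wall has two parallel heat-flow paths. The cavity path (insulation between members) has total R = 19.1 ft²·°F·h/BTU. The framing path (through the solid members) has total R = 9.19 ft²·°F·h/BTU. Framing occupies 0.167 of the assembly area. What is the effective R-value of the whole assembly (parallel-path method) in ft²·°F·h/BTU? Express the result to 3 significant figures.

16.2 ft²·°F·h/BTU

U_eff = 0.833/19.1 + 0.167/9.19 = 0.04361 + 0.01817 = 0.06178
R_eff = 1/U_eff = 16.19 ft²·°F·h/BTU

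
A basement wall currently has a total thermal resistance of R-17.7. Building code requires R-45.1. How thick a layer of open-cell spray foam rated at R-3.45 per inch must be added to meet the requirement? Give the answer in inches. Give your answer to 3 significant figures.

ΔR = 45.1 − 17.7 = 27.4 ft²·°F·h/BTU
L = ΔR / (R/in) = 27.4/3.45 = 7.942 in

7.94 in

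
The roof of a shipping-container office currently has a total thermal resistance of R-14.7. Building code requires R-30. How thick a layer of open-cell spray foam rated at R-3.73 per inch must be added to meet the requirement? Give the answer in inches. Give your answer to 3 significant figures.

4.10 in

ΔR = 30 − 14.7 = 15.3 ft²·°F·h/BTU
L = ΔR / (R/in) = 15.3/3.73 = 4.102 in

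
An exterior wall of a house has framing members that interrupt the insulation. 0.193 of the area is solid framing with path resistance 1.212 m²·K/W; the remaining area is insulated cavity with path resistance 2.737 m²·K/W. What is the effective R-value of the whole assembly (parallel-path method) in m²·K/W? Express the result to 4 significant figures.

U_eff = 0.807/2.737 + 0.193/1.212 = 0.29485 + 0.15924 = 0.45409
R_eff = 1/U_eff = 2.2022 m²·K/W

2.202 m²·K/W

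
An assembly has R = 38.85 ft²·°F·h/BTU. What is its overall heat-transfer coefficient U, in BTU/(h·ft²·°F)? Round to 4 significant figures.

0.02574 BTU/(h·ft²·°F)

U = 1/R = 1/38.85 = 0.02574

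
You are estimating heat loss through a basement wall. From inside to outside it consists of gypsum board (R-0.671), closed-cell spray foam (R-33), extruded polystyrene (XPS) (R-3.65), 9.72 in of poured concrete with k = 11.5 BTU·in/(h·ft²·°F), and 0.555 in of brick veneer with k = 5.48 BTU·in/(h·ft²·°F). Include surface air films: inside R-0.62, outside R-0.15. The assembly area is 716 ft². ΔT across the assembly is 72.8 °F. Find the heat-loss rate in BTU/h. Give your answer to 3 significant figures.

9.72/11.5 = 0.8452
0.555/5.48 = 0.1013
R_total = 0.62 + 0.671 + 33 + 3.65 + 0.8452 + 0.1013 + 0.15 = 39.04 ft²·°F·h/BTU
Q = A·ΔT/R = 716 × 72.8 / 39.04 = 1335 BTU/h

1340 BTU/h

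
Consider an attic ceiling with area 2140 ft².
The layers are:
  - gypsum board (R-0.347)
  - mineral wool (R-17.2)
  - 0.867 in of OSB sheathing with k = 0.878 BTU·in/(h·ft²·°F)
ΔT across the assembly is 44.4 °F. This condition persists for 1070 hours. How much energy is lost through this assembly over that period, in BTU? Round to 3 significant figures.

5490000 BTU

0.867/0.878 = 0.9875
R_total = 0.347 + 17.2 + 0.9875 = 18.53 ft²·°F·h/BTU
Q = 2140 × 44.4 / 18.53 = 5126 BTU/h
E = 5126 × 1070 = 5485000 BTU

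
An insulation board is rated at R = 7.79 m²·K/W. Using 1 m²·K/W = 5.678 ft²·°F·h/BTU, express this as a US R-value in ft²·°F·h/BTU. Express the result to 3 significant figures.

R_US = 7.79 × 5.678 = 44.23

44.2 ft²·°F·h/BTU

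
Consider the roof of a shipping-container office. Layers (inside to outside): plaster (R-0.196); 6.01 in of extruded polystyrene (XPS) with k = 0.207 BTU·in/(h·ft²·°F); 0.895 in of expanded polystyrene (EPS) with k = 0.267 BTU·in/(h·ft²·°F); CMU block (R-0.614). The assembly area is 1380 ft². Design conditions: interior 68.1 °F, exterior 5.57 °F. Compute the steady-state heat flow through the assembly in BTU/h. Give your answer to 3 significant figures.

6.01/0.207 = 29.03
0.895/0.267 = 3.352
R_total = 0.196 + 29.03 + 3.352 + 0.614 = 33.2 ft²·°F·h/BTU
Q = A·ΔT/R = 1380 × (68.1 − 5.57) / 33.2 = 2599 BTU/h

2600 BTU/h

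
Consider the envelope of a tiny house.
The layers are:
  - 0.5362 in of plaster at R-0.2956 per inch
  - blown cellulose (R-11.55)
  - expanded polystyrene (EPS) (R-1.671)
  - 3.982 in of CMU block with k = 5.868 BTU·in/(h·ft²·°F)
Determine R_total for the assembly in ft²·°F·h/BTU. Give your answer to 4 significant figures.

14.06 ft²·°F·h/BTU

0.5362 × 0.2956 = 0.1585
3.982/5.868 = 0.6786
R_total = 0.1585 + 11.55 + 1.671 + 0.6786 = 14.058 ft²·°F·h/BTU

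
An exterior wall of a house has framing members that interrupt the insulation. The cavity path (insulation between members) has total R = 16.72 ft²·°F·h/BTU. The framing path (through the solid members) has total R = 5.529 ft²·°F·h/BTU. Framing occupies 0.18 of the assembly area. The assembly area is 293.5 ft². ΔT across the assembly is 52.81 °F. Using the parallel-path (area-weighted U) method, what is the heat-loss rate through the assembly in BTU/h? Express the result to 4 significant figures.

U_eff = 0.82/16.72 + 0.18/5.529 = 0.049043 + 0.032556 = 0.081599
R_eff = 1/U_eff = 12.255 ft²·°F·h/BTU
Q = 293.5 × 52.81 / 12.255 = 1264.8 BTU/h

1265 BTU/h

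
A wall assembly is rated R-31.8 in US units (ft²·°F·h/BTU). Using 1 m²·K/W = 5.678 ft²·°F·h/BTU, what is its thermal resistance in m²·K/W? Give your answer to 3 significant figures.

5.60 m²·K/W

R_SI = 31.8/5.678 = 5.601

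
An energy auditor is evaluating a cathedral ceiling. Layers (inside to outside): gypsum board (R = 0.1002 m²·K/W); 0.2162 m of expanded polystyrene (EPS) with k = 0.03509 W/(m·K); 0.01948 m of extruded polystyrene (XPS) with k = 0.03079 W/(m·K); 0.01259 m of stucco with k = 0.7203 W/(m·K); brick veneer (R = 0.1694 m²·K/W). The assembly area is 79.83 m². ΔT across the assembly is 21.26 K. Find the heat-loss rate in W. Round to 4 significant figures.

0.2162/0.03509 = 6.1613
0.01948/0.03079 = 0.63267
0.01259/0.7203 = 0.017479
R_total = 0.1002 + 6.1613 + 0.63267 + 0.017479 + 0.1694 = 7.0811 m²·K/W
Q = A·ΔT/R = 79.83 × 21.26 / 7.0811 = 239.68 W

239.7 W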